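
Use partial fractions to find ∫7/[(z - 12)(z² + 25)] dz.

Cover-up at z=12: α = 7/(12²+25) = 7/169. Coeff matching: β = -7/169, γ = -84/169. Decomposition: (7/169)/(z - 12) - ((7/169)z + 84/169)/(z² + 25). Integrate: linear → ln, quadratic → (1/2)ln + arctan: (7/169) ln|(z - 12)| - (7/338) ln(z² + 25) - (84/845) arctan(z/5) + C


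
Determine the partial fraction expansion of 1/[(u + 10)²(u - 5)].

Cover-up at u=5: γ = 1/(5 + 10)² = 1/225. Cover-up at u=-10: β = 1/(-10 - 5) = -1/15. Comparing u² coeff: α = -γ = -1/225
Result: (-1/225)/(u + 10) - (1/15)/(u + 10)² + (1/225)/(u - 5)


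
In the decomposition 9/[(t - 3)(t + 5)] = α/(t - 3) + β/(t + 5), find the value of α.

Cover-up at t = 3: α = 9/(3 + 5) = 9/8


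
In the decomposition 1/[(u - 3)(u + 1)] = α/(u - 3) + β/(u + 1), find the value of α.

Cover-up at u = 3: α = 1/(3 + 1) = 1/4


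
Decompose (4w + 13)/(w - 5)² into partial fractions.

(4w + 13) = A(w - 5) + B. At w = 5: B = 4·5 + 13 = 33. Coeff of w: A = 4
Result: 4/(w - 5) + 33/(w - 5)²


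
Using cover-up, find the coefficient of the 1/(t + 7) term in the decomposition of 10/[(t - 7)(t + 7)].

Cover (t + 7), set t=-7: 10/((t - 7) at t=-7) = 10/(-14) = -5/7


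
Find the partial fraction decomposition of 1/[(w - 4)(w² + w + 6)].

Cover-up at w = 4: A = 1/(4² + 1·4 + 6) = 1/26. Then B = -A = -1/26, C = -A·(1 + 4) = -5/26
Result: (1/26)/(w - 4) - ((1/26)w + 5/26)/(w² + w + 6)


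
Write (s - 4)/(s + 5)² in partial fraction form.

(s - 4) = α(s + 5) + β. At s = -5: β = 1·(-5) - 4 = -9. Coeff of s: α = 1
Result: 1/(s + 5) - 9/(s + 5)²


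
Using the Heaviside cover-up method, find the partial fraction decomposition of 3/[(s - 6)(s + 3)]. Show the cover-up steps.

Cover (s - 6): set s=6, get P = 3/(6 + 3) = 1/3. Cover (s + 3): set s=-3, get Q = 3/(-3 - 6) = -1/3.
Result: (1/3)/(s - 6) - (1/3)/(s + 3)


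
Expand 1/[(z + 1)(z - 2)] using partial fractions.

1/(z + 1)(z - 2) = P/(z + 1) + Q/(z - 2). P = 1/(-1 - 2) = -1/3, Q = 1/(2 + 1) = 1/3
Result: (-1/3)/(z + 1) + (1/3)/(z - 2)


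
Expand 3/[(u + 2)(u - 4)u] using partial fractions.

Using cover-up method: α = 1/4, β = 1/8, γ = -3/8
Result: (1/4)/(u + 2) + (1/8)/(u - 4) - (3/8)/u


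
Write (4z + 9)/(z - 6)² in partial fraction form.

(4z + 9) = P(z - 6) + Q. At z = 6: Q = 4·6 + 9 = 33. Coeff of z: P = 4
Result: 4/(z - 6) + 33/(z - 6)²


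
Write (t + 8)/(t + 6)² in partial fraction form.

(t + 8) = P(t + 6) + Q. At t = -6: Q = 1·(-6) + 8 = 2. Coeff of t: P = 1
Result: 1/(t + 6) + 2/(t + 6)²


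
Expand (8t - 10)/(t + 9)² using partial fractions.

(8t - 10) = A(t + 9) + B. At t = -9: B = 8·(-9) - 10 = -82. Coeff of t: A = 8
Result: 8/(t + 9) - 82/(t + 9)²


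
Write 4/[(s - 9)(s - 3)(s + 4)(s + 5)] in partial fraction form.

Using Heaviside cover-up: (1/273)/(s - 9) - (1/84)/(s - 3) + (4/91)/(s + 4) - (1/28)/(s + 5)


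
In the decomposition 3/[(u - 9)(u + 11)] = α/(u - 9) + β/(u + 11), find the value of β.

Cover-up at u = -11: β = 3/(-11 - 9) = -3/20


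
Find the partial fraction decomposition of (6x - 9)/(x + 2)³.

(6x - 9) = A(x + 2)² + B(x + 2) + C. At x = -2: C = 6·(-2) - 9 = -21. Coefficients: A = 0, B = 6
Result: 6/(x + 2)² - 21/(x + 2)³


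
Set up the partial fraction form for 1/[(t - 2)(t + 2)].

Distinct linear factors: P/(t - 2) + Q/(t + 2)


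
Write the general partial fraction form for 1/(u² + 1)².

Repeated quadratic factor: (Au + B)/(u² + 1) + (Cu + D)/(u² + 1)²


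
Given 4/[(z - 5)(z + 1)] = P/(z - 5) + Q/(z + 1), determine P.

Cover-up at z = 5: P = 4/(5 + 1) = 4/6 = 2/3


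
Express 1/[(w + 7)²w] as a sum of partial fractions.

Cover-up at w=0: R = 1/(0 + 7)² = 1/49. Cover-up at w=-7: Q = 1/(-7 - 0) = -1/7. Comparing w² coeff: P = -R = -1/49
Result: (-1/49)/(w + 7) - (1/7)/(w + 7)² + (1/49)/w


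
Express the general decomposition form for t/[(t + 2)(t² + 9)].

Linear + irreducible quadratic: P/(t + 2) + (Qt + R)/(t² + 9)


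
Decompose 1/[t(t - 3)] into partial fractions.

1/t(t - 3) = A/t + B/(t - 3). A = 1/(0 - 3) = -1/3, B = 1/(3 - 0) = 1/3
Result: (-1/3)/t + (1/3)/(t - 3)


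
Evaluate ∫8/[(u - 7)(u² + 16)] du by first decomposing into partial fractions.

Cover-up at u=7: α = 8/(7²+16) = 8/65. Coeff matching: β = -8/65, γ = -56/65. Decomposition: (8/65)/(u - 7) - ((8/65)u + 56/65)/(u² + 16). Integrate: linear → ln, quadratic → (1/2)ln + arctan: (8/65) ln|(u - 7)| - (4/65) ln(u² + 16) - (14/65) arctan(u/4) + C


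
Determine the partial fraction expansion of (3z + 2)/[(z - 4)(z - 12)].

At z=4: α = (3·4 + 2)/(4 - 12) = -7/4. At z=12: β = (3·12 + 2)/(12 - 4) = 19/4
Result: (-7/4)/(z - 4) + (19/4)/(z - 12)


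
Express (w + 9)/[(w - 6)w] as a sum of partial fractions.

At w=6: P = (1·6 + 9)/(6 - 0) = 5/2. At w=0: Q = (1·0 + 9)/(0 - 6) = -3/2
Result: (5/2)/(w - 6) - (3/2)/w


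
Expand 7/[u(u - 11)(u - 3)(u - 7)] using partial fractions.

Using Heaviside cover-up: (-1/33)/u + (7/352)/(u - 11) + (7/96)/(u - 3) - (1/16)/(u - 7)


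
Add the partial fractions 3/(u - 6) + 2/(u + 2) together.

Common denominator (u - 6)(u + 2). Numerator: 3(u + 2) + 2(u - 6) = (3u + 6) + (2u - 12) = 5u - 6
Result: (5u - 6)/[(u - 6)(u + 2)]


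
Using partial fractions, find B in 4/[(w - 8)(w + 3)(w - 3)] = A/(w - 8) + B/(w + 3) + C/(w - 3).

Cover-up at w = -3: B = 4/[(-3 - 8)(-3 - 3)] = 4/[(-11)(-6)] = 4/66 = 2/33


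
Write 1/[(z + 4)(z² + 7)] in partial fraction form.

Cover-up at z = -4: P = 1/((-4)² + 7) = 1/23. Then Q = -P = -1/23, R = -P·(0 - 4) = 4/23
Result: (1/23)/(z + 4) - ((1/23)z - 4/23)/(z² + 7)


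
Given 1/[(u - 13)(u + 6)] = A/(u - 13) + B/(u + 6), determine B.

Cover-up at u = -6: B = 1/(-6 - 13) = -1/19


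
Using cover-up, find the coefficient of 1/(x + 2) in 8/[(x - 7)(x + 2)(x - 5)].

Cover (x + 2), set x=-2: 8/[(-2 - 7)(-2 - 5)] = 8/63


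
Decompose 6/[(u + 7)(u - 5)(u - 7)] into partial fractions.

Using cover-up method: P = 1/28, Q = -1/4, R = 3/14
Result: (1/28)/(u + 7) - (1/4)/(u - 5) + (3/14)/(u - 7)


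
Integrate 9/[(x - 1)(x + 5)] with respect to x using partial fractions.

Decompose: 9/[(x - 1)(x + 5)] = (3/2)/(x - 1) - (3/2)/(x + 5). Integrate each term: (3/2) ln|(x - 1)| - (3/2) ln|(x + 5)| + C


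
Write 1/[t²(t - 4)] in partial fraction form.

Cover-up at t=4: C = 1/(4 - 0)² = 1/16. Cover-up at t=0: B = 1/(0 - 4) = -1/4. Comparing t² coeff: A = -C = -1/16
Result: (-1/16)/t - (1/4)/t² + (1/16)/(t - 4)


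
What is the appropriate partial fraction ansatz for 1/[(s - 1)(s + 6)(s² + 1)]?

Two linear + quadratic: A/(s - 1) + B/(s + 6) + (Cs + D)/(s² + 1)


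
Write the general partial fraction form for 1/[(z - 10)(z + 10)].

Distinct linear factors: P/(z - 10) + Q/(z + 10)


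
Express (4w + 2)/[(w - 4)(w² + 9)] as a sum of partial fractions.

At w=4: A = (4·4 + 2)/(4² + 9) = 18/25. B = -A = -18/25, C = 4 - 4·A = 28/25
Result: (18/25)/(w - 4) - ((18/25)w - 28/25)/(w² + 9)


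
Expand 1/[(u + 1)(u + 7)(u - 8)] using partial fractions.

Using cover-up method: P = -1/54, Q = 1/90, R = 1/135
Result: (-1/54)/(u + 1) + (1/90)/(u + 7) + (1/135)/(u - 8)


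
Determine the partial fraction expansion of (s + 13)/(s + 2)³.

(s + 13) = P(s + 2)² + Q(s + 2) + R. At s = -2: R = 1·(-2) + 13 = 11. Coefficients: P = 0, Q = 1
Result: 1/(s + 2)² + 11/(s + 2)³


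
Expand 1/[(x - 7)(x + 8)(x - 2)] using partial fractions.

Using cover-up method: A = 1/75, B = 1/150, C = -1/50
Result: (1/75)/(x - 7) + (1/150)/(x + 8) - (1/50)/(x - 2)


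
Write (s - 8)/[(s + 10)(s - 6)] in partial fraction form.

At s=-10: α = (1·(-10) - 8)/(-10 - 6) = 9/8. At s=6: β = (1·6 - 8)/(6 + 10) = -1/8
Result: (9/8)/(s + 10) - (1/8)/(s - 6)


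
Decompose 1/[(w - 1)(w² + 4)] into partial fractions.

Cover-up at w = 1: P = 1/(1² + 4) = 1/5. Then Q = -P = -1/5, R = -P·(0 + 1) = -1/5
Result: (1/5)/(w - 1) - ((1/5)w + 1/5)/(w² + 4)


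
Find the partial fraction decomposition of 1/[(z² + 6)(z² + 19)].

Coefficient matching gives P = R = 0, Q = 1/(19-6) = 1/13, S = -Q = -1/13
Result: (1/13)/(z² + 6) - (1/13)/(z² + 19)


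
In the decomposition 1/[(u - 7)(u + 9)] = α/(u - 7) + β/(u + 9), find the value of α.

Cover-up at u = 7: α = 1/(7 + 9) = 1/16


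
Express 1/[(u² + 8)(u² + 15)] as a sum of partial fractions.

Coefficient matching gives P = R = 0, Q = 1/(15-8) = 1/7, S = -Q = -1/7
Result: (1/7)/(u² + 8) - (1/7)/(u² + 15)


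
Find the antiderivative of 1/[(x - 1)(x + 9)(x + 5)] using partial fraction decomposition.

Cover-up: α = 1/60, β = 1/40, γ = -1/24. Decomposition: (1/60)/(x - 1) + (1/40)/(x + 9) - (1/24)/(x + 5). Integrate each term: (1/60) ln|(x - 1)| + (1/40) ln|(x + 9)| - (1/24) ln|(x + 5)| + C


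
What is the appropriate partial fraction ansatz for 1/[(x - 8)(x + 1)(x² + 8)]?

Two linear + quadratic: A/(x - 8) + B/(x + 1) + (Cx + D)/(x² + 8)


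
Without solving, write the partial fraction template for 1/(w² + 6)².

Repeated quadratic factor: (αw + β)/(w² + 6) + (γw + δ)/(w² + 6)²


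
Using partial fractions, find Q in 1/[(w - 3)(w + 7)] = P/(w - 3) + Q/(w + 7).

Cover-up at w = -7: Q = 1/(-7 - 3) = -1/10


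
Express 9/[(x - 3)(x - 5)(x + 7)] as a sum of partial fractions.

Using cover-up method: A = -9/20, B = 3/8, C = 3/40
Result: (-9/20)/(x - 3) + (3/8)/(x - 5) + (3/40)/(x + 7)


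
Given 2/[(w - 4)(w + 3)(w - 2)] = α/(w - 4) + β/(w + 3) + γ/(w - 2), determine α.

Cover-up at w = 4: α = 2/[(4 + 3)(4 - 2)] = 2/[(7)(2)] = 2/14 = 1/7


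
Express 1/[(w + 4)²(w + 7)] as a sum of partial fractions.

Cover-up at w=-7: R = 1/(-7 + 4)² = 1/9. Cover-up at w=-4: Q = 1/(-4 + 7) = 1/3. Comparing w² coeff: P = -R = -1/9
Result: (-1/9)/(w + 4) + (1/3)/(w + 4)² + (1/9)/(w + 7)


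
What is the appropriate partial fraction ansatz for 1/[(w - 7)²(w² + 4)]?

Repeated linear + quadratic: P/(w - 7) + Q/(w - 7)² + (Rw + S)/(w² + 4)


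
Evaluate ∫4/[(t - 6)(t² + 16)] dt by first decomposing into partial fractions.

Cover-up at t=6: A = 4/(6²+16) = 1/13. Coeff matching: B = -1/13, C = -6/13. Decomposition: (1/13)/(t - 6) - ((1/13)t + 6/13)/(t² + 16). Integrate: linear → ln, quadratic → (1/2)ln + arctan: (1/13) ln|(t - 6)| - (1/26) ln(t² + 16) - (3/26) arctan(t/4) + C


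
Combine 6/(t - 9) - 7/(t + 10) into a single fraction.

Common denominator (t - 9)(t + 10). Numerator: 6(t + 10) - 7(t - 9) = (6t + 60) - (7t - 63) = -t + 123
Result: (-t + 123)/[(t - 9)(t + 10)]


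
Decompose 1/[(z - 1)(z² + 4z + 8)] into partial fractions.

Cover-up at z = 1: A = 1/(1² + 4·1 + 8) = 1/13. Then B = -A = -1/13, C = -A·(4 + 1) = -5/13
Result: (1/13)/(z - 1) - ((1/13)z + 5/13)/(z² + 4z + 8)


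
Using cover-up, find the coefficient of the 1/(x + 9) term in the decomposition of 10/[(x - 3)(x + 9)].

Cover (x + 9), set x=-9: 10/((x - 3) at x=-9) = 10/(-12) = -5/6


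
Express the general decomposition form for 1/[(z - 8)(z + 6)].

Distinct linear factors: P/(z - 8) + Q/(z + 6)


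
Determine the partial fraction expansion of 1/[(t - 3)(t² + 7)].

Cover-up at t = 3: α = 1/(3² + 7) = 1/16. Then β = -α = -1/16, γ = -α·(0 + 3) = -3/16
Result: (1/16)/(t - 3) - ((1/16)t + 3/16)/(t² + 7)


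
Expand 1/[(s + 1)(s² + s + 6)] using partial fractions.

Cover-up at s = -1: A = 1/((-1)² + 1·(-1) + 6) = 1/6. Then B = -A = -1/6, C = -A·(1 - 1) = 0
Result: (1/6)/(s + 1) - ((1/6)s)/(s² + s + 6)


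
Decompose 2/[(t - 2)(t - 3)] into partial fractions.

2/(t - 2)(t - 3) = α/(t - 2) + β/(t - 3). α = 2/(2 - 3) = -2, β = 2/(3 - 2) = 2
Result: -2/(t - 2) + 2/(t - 3)


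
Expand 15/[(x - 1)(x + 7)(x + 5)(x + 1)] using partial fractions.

Using Heaviside cover-up: (5/32)/(x - 1) - (5/32)/(x + 7) + (5/16)/(x + 5) - (5/16)/(x + 1)


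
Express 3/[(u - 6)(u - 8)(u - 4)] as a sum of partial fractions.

Using cover-up method: A = -3/4, B = 3/8, C = 3/8
Result: (-3/4)/(u - 6) + (3/8)/(u - 8) + (3/8)/(u - 4)


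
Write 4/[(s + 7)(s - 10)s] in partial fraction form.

Using cover-up method: A = 4/119, B = 2/85, C = -2/35
Result: (4/119)/(s + 7) + (2/85)/(s - 10) - (2/35)/s


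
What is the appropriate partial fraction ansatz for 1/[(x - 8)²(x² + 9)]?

Repeated linear + quadratic: P/(x - 8) + Q/(x - 8)² + (Rx + S)/(x² + 9)


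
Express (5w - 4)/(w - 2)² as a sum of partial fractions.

(5w - 4) = P(w - 2) + Q. At w = 2: Q = 5·2 - 4 = 6. Coeff of w: P = 5
Result: 5/(w - 2) + 6/(w - 2)²


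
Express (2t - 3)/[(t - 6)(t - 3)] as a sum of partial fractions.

At t=6: A = (2·6 - 3)/(6 - 3) = 3. At t=3: B = (2·3 - 3)/(3 - 6) = -1
Result: 3/(t - 6) - 1/(t - 3)


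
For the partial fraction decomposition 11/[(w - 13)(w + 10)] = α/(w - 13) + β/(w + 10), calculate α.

Cover-up at w = 13: α = 11/(13 + 10) = 11/23


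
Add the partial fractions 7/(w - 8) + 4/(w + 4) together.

Common denominator (w - 8)(w + 4). Numerator: 7(w + 4) + 4(w - 8) = (7w + 28) + (4w - 32) = 11w - 4
Result: (11w - 4)/[(w - 8)(w + 4)]


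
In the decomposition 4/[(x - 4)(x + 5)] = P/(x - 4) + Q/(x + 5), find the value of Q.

Cover-up at x = -5: Q = 4/(-5 - 4) = -4/9


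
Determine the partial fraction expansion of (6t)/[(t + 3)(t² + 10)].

At t=-3: A = (6·(-3) + 0)/((-3)² + 10) = -18/19. B = -A = 18/19, C = 6 - (-3)·A = 60/19
Result: (-18/19)/(t + 3) + ((18/19)t + 60/19)/(t² + 10)


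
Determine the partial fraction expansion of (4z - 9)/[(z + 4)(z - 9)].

At z=-4: A = (4·(-4) - 9)/(-4 - 9) = 25/13. At z=9: B = (4·9 - 9)/(9 + 4) = 27/13
Result: (25/13)/(z + 4) + (27/13)/(z - 9)


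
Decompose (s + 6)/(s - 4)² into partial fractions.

(s + 6) = P(s - 4) + Q. At s = 4: Q = 1·4 + 6 = 10. Coeff of s: P = 1
Result: 1/(s - 4) + 10/(s - 4)²


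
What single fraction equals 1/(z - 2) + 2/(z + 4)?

Common denominator (z - 2)(z + 4). Numerator: 1(z + 4) + 2(z - 2) = (z + 4) + (2z - 4) = 3z
Result: (3z)/[(z - 2)(z + 4)]


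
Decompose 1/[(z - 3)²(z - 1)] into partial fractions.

Cover-up at z=1: γ = 1/(1 - 3)² = 1/4. Cover-up at z=3: β = 1/(3 - 1) = 1/2. Comparing z² coeff: α = -γ = -1/4
Result: (-1/4)/(z - 3) + (1/2)/(z - 3)² + (1/4)/(z - 1)


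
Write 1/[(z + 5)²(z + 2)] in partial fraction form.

Cover-up at z=-2: R = 1/(-2 + 5)² = 1/9. Cover-up at z=-5: Q = 1/(-5 + 2) = -1/3. Comparing z² coeff: P = -R = -1/9
Result: (-1/9)/(z + 5) - (1/3)/(z + 5)² + (1/9)/(z + 2)


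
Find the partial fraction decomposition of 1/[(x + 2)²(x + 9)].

Cover-up at x=-9: R = 1/(-9 + 2)² = 1/49. Cover-up at x=-2: Q = 1/(-2 + 9) = 1/7. Comparing x² coeff: P = -R = -1/49
Result: (-1/49)/(x + 2) + (1/7)/(x + 2)² + (1/49)/(x + 9)


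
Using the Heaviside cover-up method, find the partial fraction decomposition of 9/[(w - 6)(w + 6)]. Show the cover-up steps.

Cover (w - 6): set w=6, get A = 9/(6 + 6) = 3/4. Cover (w + 6): set w=-6, get B = 9/(-6 - 6) = -3/4.
Result: (3/4)/(w - 6) - (3/4)/(w + 6)


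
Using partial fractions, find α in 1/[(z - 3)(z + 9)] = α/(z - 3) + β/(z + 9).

Cover-up at z = 3: α = 1/(3 + 9) = 1/12


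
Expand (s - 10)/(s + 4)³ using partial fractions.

(s - 10) = α(s + 4)² + β(s + 4) + γ. At s = -4: γ = 1·(-4) - 10 = -14. Coefficients: α = 0, β = 1
Result: 1/(s + 4)² - 14/(s + 4)³


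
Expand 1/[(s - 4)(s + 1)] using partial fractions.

1/(s - 4)(s + 1) = α/(s - 4) + β/(s + 1). α = 1/(4 + 1) = 1/5, β = 1/(-1 - 4) = -1/5
Result: (1/5)/(s - 4) - (1/5)/(s + 1)


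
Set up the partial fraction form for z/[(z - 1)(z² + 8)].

Linear + irreducible quadratic: A/(z - 1) + (Bz + C)/(z² + 8)


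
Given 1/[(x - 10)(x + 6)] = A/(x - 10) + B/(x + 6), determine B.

Cover-up at x = -6: B = 1/(-6 - 10) = -1/16


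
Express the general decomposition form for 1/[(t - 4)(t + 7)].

Distinct linear factors: P/(t - 4) + Q/(t + 7)


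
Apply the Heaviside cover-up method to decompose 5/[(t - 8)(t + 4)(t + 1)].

Cover (t - 8), t=8: A = 5/[(8 + 4)(8 + 1)] = 5/108. Cover (t + 4), t=-4: B = 5/[(-4 - 8)(-4 + 1)] = 5/36. Cover (t + 1), t=-1: C = 5/[(-1 - 8)(-1 + 4)] = -5/27.
Result: (5/108)/(t - 8) + (5/36)/(t + 4) - (5/27)/(t + 1)


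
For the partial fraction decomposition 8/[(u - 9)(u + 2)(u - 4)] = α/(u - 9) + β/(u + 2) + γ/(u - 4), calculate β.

Cover-up at u = -2: β = 8/[(-2 - 9)(-2 - 4)] = 8/[(-11)(-6)] = 8/66 = 4/33


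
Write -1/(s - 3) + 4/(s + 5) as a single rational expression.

Common denominator (s - 3)(s + 5). Numerator: -1(s + 5) + 4(s - 3) = (-s - 5) + (4s - 12) = 3s - 17
Result: (3s - 17)/[(s - 3)(s + 5)]


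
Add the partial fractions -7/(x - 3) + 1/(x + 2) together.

Common denominator (x - 3)(x + 2). Numerator: -7(x + 2) + 1(x - 3) = (-7x - 14) + (x - 3) = -6x - 17
Result: (-6x - 17)/[(x - 3)(x + 2)]


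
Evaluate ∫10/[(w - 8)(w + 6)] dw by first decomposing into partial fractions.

Decompose: 10/[(w - 8)(w + 6)] = (5/7)/(w - 8) - (5/7)/(w + 6). Integrate each term: (5/7) ln|(w - 8)| - (5/7) ln|(w + 6)| + C


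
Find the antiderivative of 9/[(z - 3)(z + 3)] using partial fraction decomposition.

Decompose: 9/[(z - 3)(z + 3)] = (3/2)/(z - 3) - (3/2)/(z + 3). Integrate each term: (3/2) ln|(z - 3)| - (3/2) ln|(z + 3)| + C


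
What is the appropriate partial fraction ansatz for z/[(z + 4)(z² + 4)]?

Linear + irreducible quadratic: α/(z + 4) + (βz + γ)/(z² + 4)


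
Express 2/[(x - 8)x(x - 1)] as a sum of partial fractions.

Using cover-up method: P = 1/28, Q = 1/4, R = -2/7
Result: (1/28)/(x - 8) + (1/4)/x - (2/7)/(x - 1)


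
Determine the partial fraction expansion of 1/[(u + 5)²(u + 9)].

Cover-up at u=-9: R = 1/(-9 + 5)² = 1/16. Cover-up at u=-5: Q = 1/(-5 + 9) = 1/4. Comparing u² coeff: P = -R = -1/16
Result: (-1/16)/(u + 5) + (1/4)/(u + 5)² + (1/16)/(u + 9)


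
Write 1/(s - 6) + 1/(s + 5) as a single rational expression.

Common denominator (s - 6)(s + 5). Numerator: 1(s + 5) + 1(s - 6) = (s + 5) + (s - 6) = 2s - 1
Result: (2s - 1)/[(s - 6)(s + 5)]


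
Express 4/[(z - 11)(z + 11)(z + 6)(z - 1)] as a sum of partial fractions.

Using Heaviside cover-up: (1/935)/(z - 11) - (1/330)/(z + 11) + (4/595)/(z + 6) - (1/210)/(z - 1)


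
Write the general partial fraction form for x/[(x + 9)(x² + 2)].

Linear + irreducible quadratic: A/(x + 9) + (Bx + C)/(x² + 2)


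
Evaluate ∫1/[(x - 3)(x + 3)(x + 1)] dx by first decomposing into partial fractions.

Cover-up: α = 1/24, β = 1/12, γ = -1/8. Decomposition: (1/24)/(x - 3) + (1/12)/(x + 3) - (1/8)/(x + 1). Integrate each term: (1/24) ln|(x - 3)| + (1/12) ln|(x + 3)| - (1/8) ln|(x + 1)| + C


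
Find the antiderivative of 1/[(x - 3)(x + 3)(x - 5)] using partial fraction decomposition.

Cover-up: α = -1/12, β = 1/48, γ = 1/16. Decomposition: (-1/12)/(x - 3) + (1/48)/(x + 3) + (1/16)/(x - 5). Integrate each term: (-1/12) ln|(x - 3)| + (1/48) ln|(x + 3)| + (1/16) ln|(x - 5)| + C


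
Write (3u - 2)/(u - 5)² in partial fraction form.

(3u - 2) = α(u - 5) + β. At u = 5: β = 3·5 - 2 = 13. Coeff of u: α = 3
Result: 3/(u - 5) + 13/(u - 5)²


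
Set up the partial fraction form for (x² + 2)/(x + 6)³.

Repeated linear factor (power 3): α/(x + 6) + β/(x + 6)² + γ/(x + 6)³


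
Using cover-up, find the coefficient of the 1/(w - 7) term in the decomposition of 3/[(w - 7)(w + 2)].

Cover (w - 7), set w=7: 3/((w + 2) at w=7) = 3/(9) = 1/3


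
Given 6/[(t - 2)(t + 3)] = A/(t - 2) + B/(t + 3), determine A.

Cover-up at t = 2: A = 6/(2 + 3) = 6/5


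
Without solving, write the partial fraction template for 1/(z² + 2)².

Repeated quadratic factor: (Pz + Q)/(z² + 2) + (Rz + S)/(z² + 2)²


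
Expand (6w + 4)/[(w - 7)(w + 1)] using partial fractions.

At w=7: α = (6·7 + 4)/(7 + 1) = 23/4. At w=-1: β = (6·(-1) + 4)/(-1 - 7) = 1/4
Result: (23/4)/(w - 7) + (1/4)/(w + 1)


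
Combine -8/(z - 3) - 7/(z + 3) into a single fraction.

Common denominator (z - 3)(z + 3). Numerator: -8(z + 3) - 7(z - 3) = (-8z - 24) - (7z - 21) = -15z - 3
Result: (-15z - 3)/[(z - 3)(z + 3)]


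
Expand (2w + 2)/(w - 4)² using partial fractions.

(2w + 2) = A(w - 4) + B. At w = 4: B = 2·4 + 2 = 10. Coeff of w: A = 2
Result: 2/(w - 4) + 10/(w - 4)²


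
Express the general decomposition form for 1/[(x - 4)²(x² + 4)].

Repeated linear + quadratic: P/(x - 4) + Q/(x - 4)² + (Rx + S)/(x² + 4)


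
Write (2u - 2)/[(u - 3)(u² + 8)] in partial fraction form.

At u=3: P = (2·3 - 2)/(3² + 8) = 4/17. Q = -P = -4/17, R = 2 - 3·P = 22/17
Result: (4/17)/(u - 3) - ((4/17)u - 22/17)/(u² + 8)


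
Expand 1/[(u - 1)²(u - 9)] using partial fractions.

Cover-up at u=9: R = 1/(9 - 1)² = 1/64. Cover-up at u=1: Q = 1/(1 - 9) = -1/8. Comparing u² coeff: P = -R = -1/64
Result: (-1/64)/(u - 1) - (1/8)/(u - 1)² + (1/64)/(u - 9)


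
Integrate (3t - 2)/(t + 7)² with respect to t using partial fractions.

Decompose: α = 3, β = 3·(-7) - 2 = -23, so (3t - 2)/(t + 7)² = 3/(t + 7) - 23/(t + 7)². Integrate: ∫ α/(t + 7) dt = 3 ln|(t + 7)|; ∫ β/(t + 7)² dt = 23/(t + 7). Sum: 3 ln|(t + 7)| + 23/(t + 7) + C


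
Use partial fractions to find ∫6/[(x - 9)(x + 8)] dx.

Decompose: 6/[(x - 9)(x + 8)] = (6/17)/(x - 9) - (6/17)/(x + 8). Integrate each term: (6/17) ln|(x - 9)| - (6/17) ln|(x + 8)| + C


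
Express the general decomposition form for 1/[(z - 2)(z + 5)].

Distinct linear factors: α/(z - 2) + β/(z + 5)


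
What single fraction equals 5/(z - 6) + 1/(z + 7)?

Common denominator (z - 6)(z + 7). Numerator: 5(z + 7) + 1(z - 6) = (5z + 35) + (z - 6) = 6z + 29
Result: (6z + 29)/[(z - 6)(z + 7)]


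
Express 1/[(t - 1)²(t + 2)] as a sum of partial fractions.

Cover-up at t=-2: R = 1/(-2 - 1)² = 1/9. Cover-up at t=1: Q = 1/(1 + 2) = 1/3. Comparing t² coeff: P = -R = -1/9
Result: (-1/9)/(t - 1) + (1/3)/(t - 1)² + (1/9)/(t + 2)


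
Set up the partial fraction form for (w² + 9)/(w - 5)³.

Repeated linear factor (power 3): A/(w - 5) + B/(w - 5)² + C/(w - 5)³


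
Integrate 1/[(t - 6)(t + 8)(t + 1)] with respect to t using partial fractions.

Cover-up: A = 1/98, B = 1/98, C = -1/49. Decomposition: (1/98)/(t - 6) + (1/98)/(t + 8) - (1/49)/(t + 1). Integrate each term: (1/98) ln|(t - 6)| + (1/98) ln|(t + 8)| - (1/49) ln|(t + 1)| + C


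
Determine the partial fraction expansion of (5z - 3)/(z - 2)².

(5z - 3) = α(z - 2) + β. At z = 2: β = 5·2 - 3 = 7. Coeff of z: α = 5
Result: 5/(z - 2) + 7/(z - 2)²


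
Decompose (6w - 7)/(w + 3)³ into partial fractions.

(6w - 7) = A(w + 3)² + B(w + 3) + C. At w = -3: C = 6·(-3) - 7 = -25. Coefficients: A = 0, B = 6
Result: 6/(w + 3)² - 25/(w + 3)³


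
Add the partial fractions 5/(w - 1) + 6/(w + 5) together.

Common denominator (w - 1)(w + 5). Numerator: 5(w + 5) + 6(w - 1) = (5w + 25) + (6w - 6) = 11w + 19
Result: (11w + 19)/[(w - 1)(w + 5)]


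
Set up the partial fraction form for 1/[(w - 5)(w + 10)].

Distinct linear factors: A/(w - 5) + B/(w + 10)


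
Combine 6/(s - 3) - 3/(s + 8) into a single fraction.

Common denominator (s - 3)(s + 8). Numerator: 6(s + 8) - 3(s - 3) = (6s + 48) - (3s - 9) = 3s + 57
Result: (3s + 57)/[(s - 3)(s + 8)]


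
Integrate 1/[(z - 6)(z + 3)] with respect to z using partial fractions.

Decompose: 1/[(z - 6)(z + 3)] = (1/9)/(z - 6) - (1/9)/(z + 3). Integrate each term: (1/9) ln|(z - 6)| - (1/9) ln|(z + 3)| + C


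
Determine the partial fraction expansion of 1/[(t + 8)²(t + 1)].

Cover-up at t=-1: γ = 1/(-1 + 8)² = 1/49. Cover-up at t=-8: β = 1/(-8 + 1) = -1/7. Comparing t² coeff: α = -γ = -1/49
Result: (-1/49)/(t + 8) - (1/7)/(t + 8)² + (1/49)/(t + 1)


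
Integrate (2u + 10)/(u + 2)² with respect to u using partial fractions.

Decompose: α = 2, β = 2·(-2) + 10 = 6, so (2u + 10)/(u + 2)² = 2/(u + 2) + 6/(u + 2)². Integrate: ∫ α/(u + 2) du = 2 ln|(u + 2)|; ∫ β/(u + 2)² du = -6/(u + 2). Sum: 2 ln|(u + 2)| - 6/(u + 2) + C


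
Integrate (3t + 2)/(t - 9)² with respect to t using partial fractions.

Decompose: P = 3, Q = 3·9 + 2 = 29, so (3t + 2)/(t - 9)² = 3/(t - 9) + 29/(t - 9)². Integrate: ∫ P/(t - 9) dt = 3 ln|(t - 9)|; ∫ Q/(t - 9)² dt = -29/(t - 9). Sum: 3 ln|(t - 9)| - 29/(t - 9) + C


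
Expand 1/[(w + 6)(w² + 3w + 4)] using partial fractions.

Cover-up at w = -6: P = 1/((-6)² + 3·(-6) + 4) = 1/22. Then Q = -P = -1/22, R = -P·(3 - 6) = 3/22
Result: (1/22)/(w + 6) - ((1/22)w - 3/22)/(w² + 3w + 4)


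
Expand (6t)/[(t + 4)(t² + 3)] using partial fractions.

At t=-4: A = (6·(-4) + 0)/((-4)² + 3) = -24/19. B = -A = 24/19, C = 6 - (-4)·A = 18/19
Result: (-24/19)/(t + 4) + ((24/19)t + 18/19)/(t² + 3)


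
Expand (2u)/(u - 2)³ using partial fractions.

(2u) = P(u - 2)² + Q(u - 2) + R. At u = 2: R = 2·2 + 0 = 4. Coefficients: P = 0, Q = 2
Result: 2/(u - 2)² + 4/(u - 2)³


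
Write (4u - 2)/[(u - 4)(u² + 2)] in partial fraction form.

At u=4: P = (4·4 - 2)/(4² + 2) = 7/9. Q = -P = -7/9, R = 4 - 4·P = 8/9
Result: (7/9)/(u - 4) - ((7/9)u - 8/9)/(u² + 2)


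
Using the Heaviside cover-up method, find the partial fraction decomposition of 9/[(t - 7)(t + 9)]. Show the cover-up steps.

Cover (t - 7): set t=7, get P = 9/(7 + 9) = 9/16. Cover (t + 9): set t=-9, get Q = 9/(-9 - 7) = -9/16.
Result: (9/16)/(t - 7) - (9/16)/(t + 9)


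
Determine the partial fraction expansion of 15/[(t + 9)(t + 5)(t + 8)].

Using cover-up method: A = 15/4, B = 5/4, C = -5
Result: (15/4)/(t + 9) + (5/4)/(t + 5) - 5/(t + 8)


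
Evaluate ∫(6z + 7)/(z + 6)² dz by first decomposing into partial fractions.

Decompose: A = 6, B = 6·(-6) + 7 = -29, so (6z + 7)/(z + 6)² = 6/(z + 6) - 29/(z + 6)². Integrate: ∫ A/(z + 6) dz = 6 ln|(z + 6)|; ∫ B/(z + 6)² dz = 29/(z + 6). Sum: 6 ln|(z + 6)| + 29/(z + 6) + C


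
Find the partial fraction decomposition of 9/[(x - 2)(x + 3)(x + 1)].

Using cover-up method: A = 3/5, B = 9/10, C = -3/2
Result: (3/5)/(x - 2) + (9/10)/(x + 3) - (3/2)/(x + 1)


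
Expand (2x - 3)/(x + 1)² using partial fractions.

(2x - 3) = P(x + 1) + Q. At x = -1: Q = 2·(-1) - 3 = -5. Coeff of x: P = 2
Result: 2/(x + 1) - 5/(x + 1)²


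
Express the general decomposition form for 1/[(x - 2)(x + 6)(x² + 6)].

Two linear + quadratic: α/(x - 2) + β/(x + 6) + (γx + δ)/(x² + 6)


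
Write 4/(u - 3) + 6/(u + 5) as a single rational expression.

Common denominator (u - 3)(u + 5). Numerator: 4(u + 5) + 6(u - 3) = (4u + 20) + (6u - 18) = 10u + 2
Result: (10u + 2)/[(u - 3)(u + 5)]


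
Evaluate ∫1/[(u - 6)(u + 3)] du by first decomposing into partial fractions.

Decompose: 1/[(u - 6)(u + 3)] = (1/9)/(u - 6) - (1/9)/(u + 3). Integrate each term: (1/9) ln|(u - 6)| - (1/9) ln|(u + 3)| + C


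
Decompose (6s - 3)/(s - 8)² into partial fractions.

(6s - 3) = A(s - 8) + B. At s = 8: B = 6·8 - 3 = 45. Coeff of s: A = 6
Result: 6/(s - 8) + 45/(s - 8)²


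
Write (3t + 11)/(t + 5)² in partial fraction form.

(3t + 11) = P(t + 5) + Q. At t = -5: Q = 3·(-5) + 11 = -4. Coeff of t: P = 3
Result: 3/(t + 5) - 4/(t + 5)²


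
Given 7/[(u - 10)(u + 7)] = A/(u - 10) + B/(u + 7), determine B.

Cover-up at u = -7: B = 7/(-7 - 10) = -7/17


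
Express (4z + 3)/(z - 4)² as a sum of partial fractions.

(4z + 3) = A(z - 4) + B. At z = 4: B = 4·4 + 3 = 19. Coeff of z: A = 4
Result: 4/(z - 4) + 19/(z - 4)²


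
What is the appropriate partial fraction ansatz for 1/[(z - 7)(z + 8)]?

Distinct linear factors: A/(z - 7) + B/(z + 8)


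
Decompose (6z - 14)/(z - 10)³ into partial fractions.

(6z - 14) = P(z - 10)² + Q(z - 10) + R. At z = 10: R = 6·10 - 14 = 46. Coefficients: P = 0, Q = 6
Result: 6/(z - 10)² + 46/(z - 10)³


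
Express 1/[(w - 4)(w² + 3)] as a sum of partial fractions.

Cover-up at w = 4: α = 1/(4² + 3) = 1/19. Then β = -α = -1/19, γ = -α·(0 + 4) = -4/19
Result: (1/19)/(w - 4) - ((1/19)w + 4/19)/(w² + 3)


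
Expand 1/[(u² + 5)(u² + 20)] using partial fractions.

Coefficient matching gives A = C = 0, B = 1/(20-5) = 1/15, D = -B = -1/15
Result: (1/15)/(u² + 5) - (1/15)/(u² + 20)


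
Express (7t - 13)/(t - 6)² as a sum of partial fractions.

(7t - 13) = A(t - 6) + B. At t = 6: B = 7·6 - 13 = 29. Coeff of t: A = 7
Result: 7/(t - 6) + 29/(t - 6)²


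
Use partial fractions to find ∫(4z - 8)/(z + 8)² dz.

Decompose: A = 4, B = 4·(-8) - 8 = -40, so (4z - 8)/(z + 8)² = 4/(z + 8) - 40/(z + 8)². Integrate: ∫ A/(z + 8) dz = 4 ln|(z + 8)|; ∫ B/(z + 8)² dz = 40/(z + 8). Sum: 4 ln|(z + 8)| + 40/(z + 8) + C


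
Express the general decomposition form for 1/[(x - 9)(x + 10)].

Distinct linear factors: P/(x - 9) + Q/(x + 10)


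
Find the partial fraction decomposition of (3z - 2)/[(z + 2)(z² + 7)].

At z=-2: P = (3·(-2) - 2)/((-2)² + 7) = -8/11. Q = -P = 8/11, R = 3 - (-2)·P = 17/11
Result: (-8/11)/(z + 2) + ((8/11)z + 17/11)/(z² + 7)


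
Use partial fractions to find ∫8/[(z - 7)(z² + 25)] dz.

Cover-up at z=7: α = 8/(7²+25) = 4/37. Coeff matching: β = -4/37, γ = -28/37. Decomposition: (4/37)/(z - 7) - ((4/37)z + 28/37)/(z² + 25). Integrate: linear → ln, quadratic → (1/2)ln + arctan: (4/37) ln|(z - 7)| - (2/37) ln(z² + 25) - (28/185) arctan(z/5) + C


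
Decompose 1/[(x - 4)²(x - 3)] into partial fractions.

Cover-up at x=3: γ = 1/(3 - 4)² = 1. Cover-up at x=4: β = 1/(4 - 3) = 1. Comparing x² coeff: α = -γ = -1
Result: -1/(x - 4) + 1/(x - 4)² + 1/(x - 3)


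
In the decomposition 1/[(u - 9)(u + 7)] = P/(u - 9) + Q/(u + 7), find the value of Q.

Cover-up at u = -7: Q = 1/(-7 - 9) = -1/16


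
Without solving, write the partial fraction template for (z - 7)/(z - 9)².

Repeated linear factor: α/(z - 9) + β/(z - 9)²


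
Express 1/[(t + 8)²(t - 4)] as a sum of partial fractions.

Cover-up at t=4: R = 1/(4 + 8)² = 1/144. Cover-up at t=-8: Q = 1/(-8 - 4) = -1/12. Comparing t² coeff: P = -R = -1/144
Result: (-1/144)/(t + 8) - (1/12)/(t + 8)² + (1/144)/(t - 4)


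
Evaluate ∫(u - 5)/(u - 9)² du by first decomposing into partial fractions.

Decompose: P = 1, Q = 1·9 - 5 = 4, so (u - 5)/(u - 9)² = 1/(u - 9) + 4/(u - 9)². Integrate: ∫ P/(u - 9) du = ln|(u - 9)|; ∫ Q/(u - 9)² du = -4/(u - 9). Sum: ln|(u - 9)| - 4/(u - 9) + C


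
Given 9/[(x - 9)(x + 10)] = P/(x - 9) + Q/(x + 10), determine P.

Cover-up at x = 9: P = 9/(9 + 10) = 9/19


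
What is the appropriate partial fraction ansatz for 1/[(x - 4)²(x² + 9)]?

Repeated linear + quadratic: α/(x - 4) + β/(x - 4)² + (γx + δ)/(x² + 9)


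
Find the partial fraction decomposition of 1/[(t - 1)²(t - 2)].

Cover-up at t=2: γ = 1/(2 - 1)² = 1. Cover-up at t=1: β = 1/(1 - 2) = -1. Comparing t² coeff: α = -γ = -1
Result: -1/(t - 1) - 1/(t - 1)² + 1/(t - 2)


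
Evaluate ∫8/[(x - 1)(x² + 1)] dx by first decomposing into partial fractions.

Cover-up at x=1: P = 8/(1²+1) = 4. Coeff matching: Q = -4, R = -4. Decomposition: 4/(x - 1) - (4x + 4)/(x² + 1). Integrate: linear → ln, quadratic → (1/2)ln + arctan: 4 ln|(x - 1)| - 2 ln(x² + 1) - 4 arctan(x) + C


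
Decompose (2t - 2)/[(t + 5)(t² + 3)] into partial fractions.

At t=-5: P = (2·(-5) - 2)/((-5)² + 3) = -3/7. Q = -P = 3/7, R = 2 - (-5)·P = -1/7
Result: (-3/7)/(t + 5) + ((3/7)t - 1/7)/(t² + 3)


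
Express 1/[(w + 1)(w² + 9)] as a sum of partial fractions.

Cover-up at w = -1: α = 1/((-1)² + 9) = 1/10. Then β = -α = -1/10, γ = -α·(0 - 1) = 1/10
Result: (1/10)/(w + 1) - ((1/10)w - 1/10)/(w² + 9)


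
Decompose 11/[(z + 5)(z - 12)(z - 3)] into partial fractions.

Using cover-up method: α = 11/136, β = 11/153, γ = -11/72
Result: (11/136)/(z + 5) + (11/153)/(z - 12) - (11/72)/(z - 3)


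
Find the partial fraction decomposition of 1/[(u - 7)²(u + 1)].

Cover-up at u=-1: γ = 1/(-1 - 7)² = 1/64. Cover-up at u=7: β = 1/(7 + 1) = 1/8. Comparing u² coeff: α = -γ = -1/64
Result: (-1/64)/(u - 7) + (1/8)/(u - 7)² + (1/64)/(u + 1)


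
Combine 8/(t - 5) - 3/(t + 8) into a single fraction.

Common denominator (t - 5)(t + 8). Numerator: 8(t + 8) - 3(t - 5) = (8t + 64) - (3t - 15) = 5t + 79
Result: (5t + 79)/[(t - 5)(t + 8)]


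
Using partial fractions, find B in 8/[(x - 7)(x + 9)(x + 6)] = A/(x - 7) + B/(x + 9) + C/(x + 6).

Cover-up at x = -9: B = 8/[(-9 - 7)(-9 + 6)] = 8/[(-16)(-3)] = 8/48 = 1/6


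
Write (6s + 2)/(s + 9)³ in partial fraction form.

(6s + 2) = α(s + 9)² + β(s + 9) + γ. At s = -9: γ = 6·(-9) + 2 = -52. Coefficients: α = 0, β = 6
Result: 6/(s + 9)² - 52/(s + 9)³


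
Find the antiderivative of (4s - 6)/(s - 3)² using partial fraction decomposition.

Decompose: A = 4, B = 4·3 - 6 = 6, so (4s - 6)/(s - 3)² = 4/(s - 3) + 6/(s - 3)². Integrate: ∫ A/(s - 3) ds = 4 ln|(s - 3)|; ∫ B/(s - 3)² ds = -6/(s - 3). Sum: 4 ln|(s - 3)| - 6/(s - 3) + C


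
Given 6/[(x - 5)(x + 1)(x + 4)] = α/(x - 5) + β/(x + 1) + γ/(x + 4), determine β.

Cover-up at x = -1: β = 6/[(-1 - 5)(-1 + 4)] = 6/[(-6)(3)] = -6/18 = -1/3


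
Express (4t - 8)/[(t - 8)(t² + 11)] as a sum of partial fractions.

At t=8: α = (4·8 - 8)/(8² + 11) = 8/25. β = -α = -8/25, γ = 4 - 8·α = 36/25
Result: (8/25)/(t - 8) - ((8/25)t - 36/25)/(t² + 11)


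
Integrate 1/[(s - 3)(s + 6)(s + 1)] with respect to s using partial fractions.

Cover-up: P = 1/36, Q = 1/45, R = -1/20. Decomposition: (1/36)/(s - 3) + (1/45)/(s + 6) - (1/20)/(s + 1). Integrate each term: (1/36) ln|(s - 3)| + (1/45) ln|(s + 6)| - (1/20) ln|(s + 1)| + C


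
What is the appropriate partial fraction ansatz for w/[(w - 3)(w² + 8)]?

Linear + irreducible quadratic: P/(w - 3) + (Qw + R)/(w² + 8)


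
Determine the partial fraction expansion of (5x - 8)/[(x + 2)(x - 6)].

At x=-2: A = (5·(-2) - 8)/(-2 - 6) = 9/4. At x=6: B = (5·6 - 8)/(6 + 2) = 11/4
Result: (9/4)/(x + 2) + (11/4)/(x - 6)


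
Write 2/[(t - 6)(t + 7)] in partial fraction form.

2/(t - 6)(t + 7) = P/(t - 6) + Q/(t + 7). P = 2/(6 + 7) = 2/13, Q = 2/(-7 - 6) = -2/13
Result: (2/13)/(t - 6) - (2/13)/(t + 7)


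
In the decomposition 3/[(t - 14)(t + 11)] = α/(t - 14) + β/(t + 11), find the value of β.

Cover-up at t = -11: β = 3/(-11 - 14) = -3/25


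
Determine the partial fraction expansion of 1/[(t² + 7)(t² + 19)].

Coefficient matching gives α = γ = 0, β = 1/(19-7) = 1/12, δ = -β = -1/12
Result: (1/12)/(t² + 7) - (1/12)/(t² + 19)


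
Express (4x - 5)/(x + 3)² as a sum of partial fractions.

(4x - 5) = A(x + 3) + B. At x = -3: B = 4·(-3) - 5 = -17. Coeff of x: A = 4
Result: 4/(x + 3) - 17/(x + 3)²


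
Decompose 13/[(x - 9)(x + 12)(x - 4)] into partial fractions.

Using cover-up method: P = 13/105, Q = 13/336, R = -13/80
Result: (13/105)/(x - 9) + (13/336)/(x + 12) - (13/80)/(x - 4)


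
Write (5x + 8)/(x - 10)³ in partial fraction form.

(5x + 8) = α(x - 10)² + β(x - 10) + γ. At x = 10: γ = 5·10 + 8 = 58. Coefficients: α = 0, β = 5
Result: 5/(x - 10)² + 58/(x - 10)³


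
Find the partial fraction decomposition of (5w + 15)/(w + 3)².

(5w + 15) = α(w + 3) + β. At w = -3: β = 5·(-3) + 15 = 0. Coeff of w: α = 5
Result: 5/(w + 3)


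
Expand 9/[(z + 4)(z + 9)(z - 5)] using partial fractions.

Using cover-up method: α = -1/5, β = 9/70, γ = 1/14
Result: (-1/5)/(z + 4) + (9/70)/(z + 9) + (1/14)/(z - 5)


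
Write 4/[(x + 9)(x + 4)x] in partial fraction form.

Using cover-up method: α = 4/45, β = -1/5, γ = 1/9
Result: (4/45)/(x + 9) - (1/5)/(x + 4) + (1/9)/x


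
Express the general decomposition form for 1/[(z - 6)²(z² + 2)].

Repeated linear + quadratic: α/(z - 6) + β/(z - 6)² + (γz + δ)/(z² + 2)


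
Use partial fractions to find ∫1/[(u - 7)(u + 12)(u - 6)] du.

Cover-up: A = 1/19, B = 1/342, C = -1/18. Decomposition: (1/19)/(u - 7) + (1/342)/(u + 12) - (1/18)/(u - 6). Integrate each term: (1/19) ln|(u - 7)| + (1/342) ln|(u + 12)| - (1/18) ln|(u - 6)| + C


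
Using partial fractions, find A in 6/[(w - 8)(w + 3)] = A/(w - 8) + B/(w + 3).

Cover-up at w = 8: A = 6/(8 + 3) = 6/11


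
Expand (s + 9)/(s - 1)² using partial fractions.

(s + 9) = P(s - 1) + Q. At s = 1: Q = 1·1 + 9 = 10. Coeff of s: P = 1
Result: 1/(s - 1) + 10/(s - 1)²


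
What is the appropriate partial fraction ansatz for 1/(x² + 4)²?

Repeated quadratic factor: (Px + Q)/(x² + 4) + (Rx + S)/(x² + 4)²


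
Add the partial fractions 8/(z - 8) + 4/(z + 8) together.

Common denominator (z - 8)(z + 8). Numerator: 8(z + 8) + 4(z - 8) = (8z + 64) + (4z - 32) = 12z + 32
Result: (12z + 32)/[(z - 8)(z + 8)]


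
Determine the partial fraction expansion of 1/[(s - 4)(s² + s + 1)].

Cover-up at s = 4: A = 1/(4² + 1·4 + 1) = 1/21. Then B = -A = -1/21, C = -A·(1 + 4) = -5/21
Result: (1/21)/(s - 4) - ((1/21)s + 5/21)/(s² + s + 1)


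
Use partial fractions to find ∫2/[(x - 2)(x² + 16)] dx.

Cover-up at x=2: α = 2/(2²+16) = 1/10. Coeff matching: β = -1/10, γ = -1/5. Decomposition: (1/10)/(x - 2) - ((1/10)x + 1/5)/(x² + 16). Integrate: linear → ln, quadratic → (1/2)ln + arctan: (1/10) ln|(x - 2)| - (1/20) ln(x² + 16) - (1/20) arctan(x/4) + C


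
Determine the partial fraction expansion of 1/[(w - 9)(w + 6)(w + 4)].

Using cover-up method: A = 1/195, B = 1/30, C = -1/26
Result: (1/195)/(w - 9) + (1/30)/(w + 6) - (1/26)/(w + 4)


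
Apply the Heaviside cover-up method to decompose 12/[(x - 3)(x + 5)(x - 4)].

Cover (x - 3), x=3: P = 12/[(3 + 5)(3 - 4)] = -3/2. Cover (x + 5), x=-5: Q = 12/[(-5 - 3)(-5 - 4)] = 1/6. Cover (x - 4), x=4: R = 12/[(4 - 3)(4 + 5)] = 4/3.
Result: (-3/2)/(x - 3) + (1/6)/(x + 5) + (4/3)/(x - 4)


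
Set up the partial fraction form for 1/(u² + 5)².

Repeated quadratic factor: (αu + β)/(u² + 5) + (γu + δ)/(u² + 5)²


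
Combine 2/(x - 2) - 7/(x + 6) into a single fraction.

Common denominator (x - 2)(x + 6). Numerator: 2(x + 6) - 7(x - 2) = (2x + 12) - (7x - 14) = -5x + 26
Result: (-5x + 26)/[(x - 2)(x + 6)]


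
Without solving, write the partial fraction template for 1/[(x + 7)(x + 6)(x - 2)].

Three distinct linear factors: α/(x + 7) + β/(x + 6) + γ/(x - 2)


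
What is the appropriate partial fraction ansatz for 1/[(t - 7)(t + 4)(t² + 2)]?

Two linear + quadratic: α/(t - 7) + β/(t + 4) + (γt + δ)/(t² + 2)


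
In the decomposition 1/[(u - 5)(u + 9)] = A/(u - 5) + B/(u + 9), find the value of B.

Cover-up at u = -9: B = 1/(-9 - 5) = -1/14


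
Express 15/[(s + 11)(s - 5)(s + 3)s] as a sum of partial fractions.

Using Heaviside cover-up: (-15/1408)/(s + 11) + (3/128)/(s - 5) + (5/64)/(s + 3) - (1/11)/s


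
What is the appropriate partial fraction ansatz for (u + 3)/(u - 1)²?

Repeated linear factor: P/(u - 1) + Q/(u - 1)²


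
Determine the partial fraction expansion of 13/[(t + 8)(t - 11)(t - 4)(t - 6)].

Using Heaviside cover-up: (-13/3192)/(t + 8) + (13/665)/(t - 11) + (13/168)/(t - 4) - (13/140)/(t - 6)


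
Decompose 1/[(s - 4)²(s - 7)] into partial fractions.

Cover-up at s=7: R = 1/(7 - 4)² = 1/9. Cover-up at s=4: Q = 1/(4 - 7) = -1/3. Comparing s² coeff: P = -R = -1/9
Result: (-1/9)/(s - 4) - (1/3)/(s - 4)² + (1/9)/(s - 7)
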